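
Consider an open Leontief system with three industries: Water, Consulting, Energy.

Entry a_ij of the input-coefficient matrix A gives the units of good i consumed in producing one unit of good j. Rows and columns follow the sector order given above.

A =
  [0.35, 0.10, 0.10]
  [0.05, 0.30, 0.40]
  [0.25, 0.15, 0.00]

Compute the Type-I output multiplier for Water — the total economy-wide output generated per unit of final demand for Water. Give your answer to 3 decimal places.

m_W = 2.541

I − A =
  [   0.65    -0.10    -0.10]
  [  -0.05     0.70    -0.40]
  [  -0.25    -0.15     1.00]
Cofactors of I−A, C_ij = (−1)^(i+j)·(minor ij) (rows/columns in the sector order above):
  C_11 = (0.70)(1.00) − (-0.40)(-0.15) = 0.6400
  C_12 = −[(-0.05)(1.00) − (-0.40)(-0.25)] = 0.1500
  C_13 = (-0.05)(-0.15) − (0.70)(-0.25) = 0.1825
  C_21 = −[(-0.10)(1.00) − (-0.10)(-0.15)] = 0.1150
  C_22 = (0.65)(1.00) − (-0.10)(-0.25) = 0.6250
  C_23 = −[(0.65)(-0.15) − (-0.10)(-0.25)] = 0.1225
  C_31 = (-0.10)(-0.40) − (-0.10)(0.70) = 0.1100
  C_32 = −[(0.65)(-0.40) − (-0.10)(-0.05)] = 0.2650
  C_33 = (0.65)(0.70) − (-0.10)(-0.05) = 0.4500
det(I−A) = Σ_j (I−A)_1j·C_1j = (0.65)(0.6400) + (-0.10)(0.1500) + (-0.10)(0.1825) = 0.38275
adj(I−A) = Cᵀ =
  [ 0.6400   0.1150   0.1100]
  [ 0.1500   0.6250   0.2650]
  [ 0.1825   0.1225   0.4500]
(I − A)⁻¹ = adj(I−A) / det(I−A) ≈
  [   1.6721     0.3005     0.2874]
  [   0.3919     1.6329     0.6924]
  [   0.4768     0.3201     1.1757]
The output multiplier for sector j is the column-j sum of the Leontief inverse (I − A)⁻¹ = adj(I−A) / det(I−A).
Column W of adj(I−A): (0.6400, 0.1500, 0.1825); det(I−A) = 0.38275.
m_W = (0.6400 + 0.1500 + 0.1825) / 0.38275 = 0.9725 / 0.38275 ≈ 2.541.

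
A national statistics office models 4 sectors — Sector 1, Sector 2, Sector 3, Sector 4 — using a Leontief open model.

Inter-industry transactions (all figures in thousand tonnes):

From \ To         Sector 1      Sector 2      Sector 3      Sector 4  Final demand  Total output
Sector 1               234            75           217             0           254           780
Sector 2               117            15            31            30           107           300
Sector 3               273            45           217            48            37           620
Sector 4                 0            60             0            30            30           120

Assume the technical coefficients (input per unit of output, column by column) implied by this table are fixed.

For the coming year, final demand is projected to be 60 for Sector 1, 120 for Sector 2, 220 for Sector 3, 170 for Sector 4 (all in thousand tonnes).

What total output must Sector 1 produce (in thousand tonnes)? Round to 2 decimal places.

Technical coefficients a_ij = z_ij / X_j:
  a_11 = 234/780 = 0.30, a_21 = 117/780 = 0.15, a_31 = 273/780 = 0.35, a_41 = 0/780 = 0.00
  a_12 = 75/300 = 0.25, a_22 = 15/300 = 0.05, a_32 = 45/300 = 0.15, a_42 = 60/300 = 0.20
  a_13 = 217/620 = 0.35, a_23 = 31/620 = 0.05, a_33 = 217/620 = 0.35, a_43 = 0/620 = 0.00
  a_14 = 0/120 = 0.00, a_24 = 30/120 = 0.25, a_34 = 48/120 = 0.40, a_44 = 30/120 = 0.25
I − A =
  [   0.70    -0.25    -0.35     0.00]
  [  -0.15     0.95    -0.05    -0.25]
  [  -0.35    -0.15     0.65    -0.40]
  [   0.00    -0.20     0.00     0.75]
Compute the cofactors C_ij = (−1)^(i+j)·(3×3 minor ij) of I−A; the adjugate is their transpose:
adj(I−A) = Cᵀ =
  [ 0.421000   0.189250   0.241250   0.191750]
  [ 0.086250   0.249375   0.065625   0.118125]
  [ 0.260750   0.200375   0.435625   0.299125]
  [ 0.023000   0.066500   0.017500   0.274000]
det(I−A) = Σ_j (I−A)_1j·C_1j = (0.70)(0.421000) + (-0.25)(0.086250) + (-0.35)(0.260750) + (0.00)(0.023000) = 0.181875
(I − A)⁻¹ = adj(I−A) / det(I−A) ≈
  [   2.3148     1.0405     1.3265     1.0543]
  [   0.4742     1.3711     0.3608     0.6495]
  [   1.4337     1.1017     2.3952     1.6447]
  [   0.1265     0.3656     0.0962     1.5065]
x = (I − A)⁻¹ d = adj(I−A)·d / det(I−A), with det(I−A) = 0.181875:
  x_1 = (0.421000·60 + 0.189250·120 + 0.241250·220 + 0.191750·170) / 0.181875 = 133.6425 / 0.181875 ≈ 734.80
  x_2 = (0.086250·60 + 0.249375·120 + 0.065625·220 + 0.118125·170) / 0.181875 = 69.61875 / 0.181875 ≈ 382.78
  x_3 = (0.260750·60 + 0.200375·120 + 0.435625·220 + 0.299125·170) / 0.181875 = 186.37875 / 0.181875 ≈ 1024.76
  x_4 = (0.023000·60 + 0.066500·120 + 0.017500·220 + 0.274000·170) / 0.181875 = 59.79 / 0.181875 ≈ 328.74

x_1 = 734.80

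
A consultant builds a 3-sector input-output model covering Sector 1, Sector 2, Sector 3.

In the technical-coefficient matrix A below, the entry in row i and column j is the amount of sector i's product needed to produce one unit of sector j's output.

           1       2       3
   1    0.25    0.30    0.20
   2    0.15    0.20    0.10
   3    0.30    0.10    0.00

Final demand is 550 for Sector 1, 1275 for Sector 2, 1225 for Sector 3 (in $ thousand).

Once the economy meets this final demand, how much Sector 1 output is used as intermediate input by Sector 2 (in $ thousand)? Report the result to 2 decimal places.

I − A =
  [   0.75    -0.30    -0.20]
  [  -0.15     0.80    -0.10]
  [  -0.30    -0.10     1.00]
Cofactors of I−A, C_ij = (−1)^(i+j)·(minor ij) (rows/columns in the sector order above):
  C_11 = (0.80)(1.00) − (-0.10)(-0.10) = 0.7900
  C_12 = −[(-0.15)(1.00) − (-0.10)(-0.30)] = 0.1800
  C_13 = (-0.15)(-0.10) − (0.80)(-0.30) = 0.2550
  C_21 = −[(-0.30)(1.00) − (-0.20)(-0.10)] = 0.3200
  C_22 = (0.75)(1.00) − (-0.20)(-0.30) = 0.6900
  C_23 = −[(0.75)(-0.10) − (-0.30)(-0.30)] = 0.1650
  C_31 = (-0.30)(-0.10) − (-0.20)(0.80) = 0.1900
  C_32 = −[(0.75)(-0.10) − (-0.20)(-0.15)] = 0.1050
  C_33 = (0.75)(0.80) − (-0.30)(-0.15) = 0.5550
det(I−A) = Σ_j (I−A)_1j·C_1j = (0.75)(0.7900) + (-0.30)(0.1800) + (-0.20)(0.2550) = 0.4875
adj(I−A) = Cᵀ =
  [ 0.7900   0.3200   0.1900]
  [ 0.1800   0.6900   0.1050]
  [ 0.2550   0.1650   0.5550]
(I − A)⁻¹ = adj(I−A) / det(I−A) ≈
  [   1.6205     0.6564     0.3897]
  [   0.3692     1.4154     0.2154]
  [   0.5231     0.3385     1.1385]
First solve x = (I − A)⁻¹ d = adj(I−A)·d / det(I−A); in particular x_2 = (0.1800·550 + 0.6900·1275 + 0.1050·1225) / 0.4875 = 1107.375 / 0.4875 ≈ 2271.5385.
Intermediate flow from 1 to 2: z_12 = a_12 · x_2 = 0.30 × 1107.375 / 0.4875 = 332.2125 / 0.4875 ≈ 681.46.

z_12 = 681.46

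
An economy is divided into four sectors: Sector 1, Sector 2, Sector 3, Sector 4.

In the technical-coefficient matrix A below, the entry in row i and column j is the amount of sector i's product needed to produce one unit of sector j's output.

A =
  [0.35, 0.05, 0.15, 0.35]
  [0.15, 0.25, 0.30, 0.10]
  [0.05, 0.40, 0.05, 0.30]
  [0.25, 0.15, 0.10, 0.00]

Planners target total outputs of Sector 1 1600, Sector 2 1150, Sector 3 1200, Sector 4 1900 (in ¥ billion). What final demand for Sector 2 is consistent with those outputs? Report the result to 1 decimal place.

I − A =
  [   0.65    -0.05    -0.15    -0.35]
  [  -0.15     0.75    -0.30    -0.10]
  [  -0.05    -0.40     0.95    -0.30]
  [  -0.25    -0.15    -0.10     1.00]
d = (I − A) x:
  d_1 = (+0.65)·1600 + (-0.05)·1150 + (-0.15)·1200 + (-0.35)·1900 = 137.5
  d_2 = (-0.15)·1600 + (+0.75)·1150 + (-0.30)·1200 + (-0.10)·1900 = 72.5
  d_3 = (-0.05)·1600 + (-0.40)·1150 + (+0.95)·1200 + (-0.30)·1900 = 30.0
  d_4 = (-0.25)·1600 + (-0.15)·1150 + (-0.10)·1200 + (+1.00)·1900 = 1207.5

d_2 = 72.5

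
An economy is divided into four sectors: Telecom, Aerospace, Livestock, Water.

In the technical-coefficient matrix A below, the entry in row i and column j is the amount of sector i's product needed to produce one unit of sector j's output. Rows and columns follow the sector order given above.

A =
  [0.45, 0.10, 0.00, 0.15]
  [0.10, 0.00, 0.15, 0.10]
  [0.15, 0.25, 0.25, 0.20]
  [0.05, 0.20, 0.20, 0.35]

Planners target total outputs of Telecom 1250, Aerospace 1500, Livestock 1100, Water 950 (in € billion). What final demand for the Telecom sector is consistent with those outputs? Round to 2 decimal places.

d_1 = 395.00

I − A =
  [   0.55    -0.10     0.00    -0.15]
  [  -0.10     1.00    -0.15    -0.10]
  [  -0.15    -0.25     0.75    -0.20]
  [  -0.05    -0.20    -0.20     0.65]
d = (I − A) x:
  d_1 = (+0.55)·1250 + (-0.10)·1500 + (+0.00)·1100 + (-0.15)·950 = 395.00
  d_2 = (-0.10)·1250 + (+1.00)·1500 + (-0.15)·1100 + (-0.10)·950 = 1115.00
  d_3 = (-0.15)·1250 + (-0.25)·1500 + (+0.75)·1100 + (-0.20)·950 = 72.50
  d_4 = (-0.05)·1250 + (-0.20)·1500 + (-0.20)·1100 + (+0.65)·950 = 35.00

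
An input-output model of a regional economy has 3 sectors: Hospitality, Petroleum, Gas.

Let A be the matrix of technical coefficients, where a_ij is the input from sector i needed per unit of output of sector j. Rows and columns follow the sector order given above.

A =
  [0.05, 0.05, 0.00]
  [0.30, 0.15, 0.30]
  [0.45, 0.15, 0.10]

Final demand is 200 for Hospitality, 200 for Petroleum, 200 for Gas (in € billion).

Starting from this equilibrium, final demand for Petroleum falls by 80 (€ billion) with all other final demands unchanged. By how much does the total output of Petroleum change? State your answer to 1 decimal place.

I − A =
  [   0.95    -0.05     0.00]
  [  -0.30     0.85    -0.30]
  [  -0.45    -0.15     0.90]
Cofactors of I−A, C_ij = (−1)^(i+j)·(minor ij) (rows/columns in the sector order above):
  C_11 = (0.85)(0.90) − (-0.30)(-0.15) = 0.7200
  C_12 = −[(-0.30)(0.90) − (-0.30)(-0.45)] = 0.4050
  C_13 = (-0.30)(-0.15) − (0.85)(-0.45) = 0.4275
  C_21 = −[(-0.05)(0.90) − (0.00)(-0.15)] = 0.0450
  C_22 = (0.95)(0.90) − (0.00)(-0.45) = 0.8550
  C_23 = −[(0.95)(-0.15) − (-0.05)(-0.45)] = 0.1650
  C_31 = (-0.05)(-0.30) − (0.00)(0.85) = 0.0150
  C_32 = −[(0.95)(-0.30) − (0.00)(-0.30)] = 0.2850
  C_33 = (0.95)(0.85) − (-0.05)(-0.30) = 0.7925
det(I−A) = Σ_j (I−A)_1j·C_1j = (0.95)(0.7200) + (-0.05)(0.4050) + (0.00)(0.4275) = 0.66375
adj(I−A) = Cᵀ =
  [ 0.7200   0.0450   0.0150]
  [ 0.4050   0.8550   0.2850]
  [ 0.4275   0.1650   0.7925]
(I − A)⁻¹ = adj(I−A) / det(I−A) ≈
  [   1.0847     0.0678     0.0226]
  [   0.6102     1.2881     0.4294]
  [   0.6441     0.2486     1.1940]
Δx = (I − A)⁻¹ Δd with Δd having -80 in the Petroleum component and 0 elsewhere.
So Δx_2 = L_22 · (-80), where L_22 = adj(I−A)_22 / det(I−A) = 0.8550 / 0.66375.
Δx_2 = 0.8550 × (-80) / 0.66375 = -68.40 / 0.66375 ≈ -103.1.

Δx_2 = -103.1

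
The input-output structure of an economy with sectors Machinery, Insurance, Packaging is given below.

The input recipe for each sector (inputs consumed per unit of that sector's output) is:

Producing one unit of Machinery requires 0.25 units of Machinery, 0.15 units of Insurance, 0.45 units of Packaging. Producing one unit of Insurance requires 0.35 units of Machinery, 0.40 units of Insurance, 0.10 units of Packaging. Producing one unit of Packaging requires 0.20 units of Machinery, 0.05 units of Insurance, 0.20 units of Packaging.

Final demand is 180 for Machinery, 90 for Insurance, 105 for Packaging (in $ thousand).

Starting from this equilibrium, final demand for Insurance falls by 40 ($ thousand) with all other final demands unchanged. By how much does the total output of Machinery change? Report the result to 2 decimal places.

Δx_1 = -48.12

I − A =
  [   0.75    -0.35    -0.20]
  [  -0.15     0.60    -0.05]
  [  -0.45    -0.10     0.80]
Cofactors of I−A, C_ij = (−1)^(i+j)·(minor ij) (rows/columns in the sector order above):
  C_11 = (0.60)(0.80) − (-0.05)(-0.10) = 0.4750
  C_12 = −[(-0.15)(0.80) − (-0.05)(-0.45)] = 0.1425
  C_13 = (-0.15)(-0.10) − (0.60)(-0.45) = 0.2850
  C_21 = −[(-0.35)(0.80) − (-0.20)(-0.10)] = 0.3000
  C_22 = (0.75)(0.80) − (-0.20)(-0.45) = 0.5100
  C_23 = −[(0.75)(-0.10) − (-0.35)(-0.45)] = 0.2325
  C_31 = (-0.35)(-0.05) − (-0.20)(0.60) = 0.1375
  C_32 = −[(0.75)(-0.05) − (-0.20)(-0.15)] = 0.0675
  C_33 = (0.75)(0.60) − (-0.35)(-0.15) = 0.3975
det(I−A) = Σ_j (I−A)_1j·C_1j = (0.75)(0.4750) + (-0.35)(0.1425) + (-0.20)(0.2850) = 0.249375
adj(I−A) = Cᵀ =
  [ 0.4750   0.3000   0.1375]
  [ 0.1425   0.5100   0.0675]
  [ 0.2850   0.2325   0.3975]
(I − A)⁻¹ = adj(I−A) / det(I−A) ≈
  [   1.9048     1.2030     0.5514]
  [   0.5714     2.0451     0.2707]
  [   1.1429     0.9323     1.5940]
Δx = (I − A)⁻¹ Δd with Δd having -40 in the Insurance component and 0 elsewhere.
So Δx_1 = L_12 · (-40), where L_12 = adj(I−A)_12 / det(I−A) = 0.3000 / 0.249375.
Δx_1 = 0.3000 × (-40) / 0.249375 = -12.00 / 0.249375 ≈ -48.12.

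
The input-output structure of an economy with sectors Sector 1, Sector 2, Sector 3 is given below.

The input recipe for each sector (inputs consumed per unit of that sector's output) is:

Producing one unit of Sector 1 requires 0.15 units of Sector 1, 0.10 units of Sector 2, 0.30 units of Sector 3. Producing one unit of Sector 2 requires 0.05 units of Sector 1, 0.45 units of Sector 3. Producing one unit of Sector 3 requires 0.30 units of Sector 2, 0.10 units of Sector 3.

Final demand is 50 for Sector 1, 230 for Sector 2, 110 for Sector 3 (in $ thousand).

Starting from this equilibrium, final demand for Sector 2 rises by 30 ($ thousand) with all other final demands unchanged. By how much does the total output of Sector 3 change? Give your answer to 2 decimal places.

I − A =
  [   0.85    -0.05     0.00]
  [  -0.10     1.00    -0.30]
  [  -0.30    -0.45     0.90]
Cofactors of I−A, C_ij = (−1)^(i+j)·(minor ij) (rows/columns in the sector order above):
  C_11 = (1.00)(0.90) − (-0.30)(-0.45) = 0.7650
  C_12 = −[(-0.10)(0.90) − (-0.30)(-0.30)] = 0.1800
  C_13 = (-0.10)(-0.45) − (1.00)(-0.30) = 0.3450
  C_21 = −[(-0.05)(0.90) − (0.00)(-0.45)] = 0.0450
  C_22 = (0.85)(0.90) − (0.00)(-0.30) = 0.7650
  C_23 = −[(0.85)(-0.45) − (-0.05)(-0.30)] = 0.3975
  C_31 = (-0.05)(-0.30) − (0.00)(1.00) = 0.0150
  C_32 = −[(0.85)(-0.30) − (0.00)(-0.10)] = 0.2550
  C_33 = (0.85)(1.00) − (-0.05)(-0.10) = 0.8450
det(I−A) = Σ_j (I−A)_1j·C_1j = (0.85)(0.7650) + (-0.05)(0.1800) + (0.00)(0.3450) = 0.64125
adj(I−A) = Cᵀ =
  [ 0.7650   0.0450   0.0150]
  [ 0.1800   0.7650   0.2550]
  [ 0.3450   0.3975   0.8450]
(I − A)⁻¹ = adj(I−A) / det(I−A) ≈
  [   1.1930     0.0702     0.0234]
  [   0.2807     1.1930     0.3977]
  [   0.5380     0.6199     1.3177]
Δx = (I − A)⁻¹ Δd with Δd having +30 in the Sector 2 component and 0 elsewhere.
So Δx_3 = L_32 · (+30), where L_32 = adj(I−A)_32 / det(I−A) = 0.3975 / 0.64125.
Δx_3 = 0.3975 × (+30) / 0.64125 = 11.925 / 0.64125 ≈ 18.60.

Δx_3 = 18.60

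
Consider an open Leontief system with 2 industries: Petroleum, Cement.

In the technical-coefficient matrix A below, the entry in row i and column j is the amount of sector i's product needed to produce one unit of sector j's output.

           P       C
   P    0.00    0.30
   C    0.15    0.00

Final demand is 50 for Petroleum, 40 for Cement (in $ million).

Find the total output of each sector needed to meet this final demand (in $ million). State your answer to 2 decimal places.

I − A =
  [   1.00    -0.30]
  [  -0.15     1.00]
det(I−A) = (1.00)(1.00) − (-0.30)(-0.15) = 0.9550
adj(I−A) = [[1.00, 0.30], [0.15, 1.00]]
(I − A)⁻¹ = adj(I−A) / det(I−A) ≈
  [   1.0471     0.3141]
  [   0.1571     1.0471]
x = (I − A)⁻¹ d = adj(I−A)·d / det(I−A), with det(I−A) = 0.9550:
  x_P = (1.00·50 + 0.30·40) / 0.9550 = 62.00 / 0.9550 ≈ 64.92
  x_C = (0.15·50 + 1.00·40) / 0.9550 = 47.50 / 0.9550 ≈ 49.74

x_P = 64.92, x_C = 49.74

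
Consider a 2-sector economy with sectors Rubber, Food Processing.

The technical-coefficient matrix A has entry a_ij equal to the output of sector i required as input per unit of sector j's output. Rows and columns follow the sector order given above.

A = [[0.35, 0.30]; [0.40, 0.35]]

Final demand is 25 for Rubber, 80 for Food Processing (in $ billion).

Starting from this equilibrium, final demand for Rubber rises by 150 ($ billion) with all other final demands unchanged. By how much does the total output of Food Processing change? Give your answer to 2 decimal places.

I − A =
  [   0.65    -0.30]
  [  -0.40     0.65]
det(I−A) = (0.65)(0.65) − (-0.30)(-0.40) = 0.3025
adj(I−A) = [[0.65, 0.30], [0.40, 0.65]]
(I − A)⁻¹ = adj(I−A) / det(I−A) ≈
  [   2.1488     0.9917]
  [   1.3223     2.1488]
Δx = (I − A)⁻¹ Δd with Δd having +150 in the Rubber component and 0 elsewhere.
So Δx_2 = L_21 · (+150), where L_21 = adj(I−A)_21 / det(I−A) = 0.40 / 0.3025.
Δx_2 = 0.40 × (+150) / 0.3025 = 60.00 / 0.3025 ≈ 198.35.

Δx_2 = 198.35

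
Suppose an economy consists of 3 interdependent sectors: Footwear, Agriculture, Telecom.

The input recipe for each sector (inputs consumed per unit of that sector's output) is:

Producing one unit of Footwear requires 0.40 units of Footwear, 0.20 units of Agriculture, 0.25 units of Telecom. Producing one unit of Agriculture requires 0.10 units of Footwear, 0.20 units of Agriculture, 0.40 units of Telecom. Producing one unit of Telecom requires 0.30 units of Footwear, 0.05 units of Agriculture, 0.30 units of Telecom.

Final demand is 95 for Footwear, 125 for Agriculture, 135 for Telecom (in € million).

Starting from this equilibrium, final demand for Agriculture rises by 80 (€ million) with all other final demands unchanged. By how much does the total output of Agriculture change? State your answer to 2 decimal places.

Δx_A = 122.80

I − A =
  [   0.60    -0.10    -0.30]
  [  -0.20     0.80    -0.05]
  [  -0.25    -0.40     0.70]
Cofactors of I−A, C_ij = (−1)^(i+j)·(minor ij) (rows/columns in the sector order above):
  C_11 = (0.80)(0.70) − (-0.05)(-0.40) = 0.5400
  C_12 = −[(-0.20)(0.70) − (-0.05)(-0.25)] = 0.1525
  C_13 = (-0.20)(-0.40) − (0.80)(-0.25) = 0.2800
  C_21 = −[(-0.10)(0.70) − (-0.30)(-0.40)] = 0.1900
  C_22 = (0.60)(0.70) − (-0.30)(-0.25) = 0.3450
  C_23 = −[(0.60)(-0.40) − (-0.10)(-0.25)] = 0.2650
  C_31 = (-0.10)(-0.05) − (-0.30)(0.80) = 0.2450
  C_32 = −[(0.60)(-0.05) − (-0.30)(-0.20)] = 0.0900
  C_33 = (0.60)(0.80) − (-0.10)(-0.20) = 0.4600
det(I−A) = Σ_j (I−A)_1j·C_1j = (0.60)(0.5400) + (-0.10)(0.1525) + (-0.30)(0.2800) = 0.22475
adj(I−A) = Cᵀ =
  [ 0.5400   0.1900   0.2450]
  [ 0.1525   0.3450   0.0900]
  [ 0.2800   0.2650   0.4600]
(I − A)⁻¹ = adj(I−A) / det(I−A) ≈
  [   2.4027     0.8454     1.0901]
  [   0.6785     1.5350     0.4004]
  [   1.2458     1.1791     2.0467]
Δx = (I − A)⁻¹ Δd with Δd having +80 in the Agriculture component and 0 elsewhere.
So Δx_A = L_AA · (+80), where L_AA = adj(I−A)_AA / det(I−A) = 0.3450 / 0.22475.
Δx_A = 0.3450 × (+80) / 0.22475 = 27.60 / 0.22475 ≈ 122.80.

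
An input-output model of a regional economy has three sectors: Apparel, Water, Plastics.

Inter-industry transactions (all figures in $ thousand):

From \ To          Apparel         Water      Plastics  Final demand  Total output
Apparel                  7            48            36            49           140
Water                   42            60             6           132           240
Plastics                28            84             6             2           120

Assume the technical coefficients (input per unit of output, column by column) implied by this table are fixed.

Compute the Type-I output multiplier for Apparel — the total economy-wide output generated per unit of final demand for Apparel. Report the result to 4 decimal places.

Technical coefficients a_ij = z_ij / X_j:
  a_11 = 7/140 = 0.05, a_21 = 42/140 = 0.30, a_31 = 28/140 = 0.20
  a_12 = 48/240 = 0.20, a_22 = 60/240 = 0.25, a_32 = 84/240 = 0.35
  a_13 = 36/120 = 0.30, a_23 = 6/120 = 0.05, a_33 = 6/120 = 0.05
I − A =
  [   0.95    -0.20    -0.30]
  [  -0.30     0.75    -0.05]
  [  -0.20    -0.35     0.95]
Cofactors of I−A, C_ij = (−1)^(i+j)·(minor ij) (rows/columns in the sector order above):
  C_11 = (0.75)(0.95) − (-0.05)(-0.35) = 0.6950
  C_12 = −[(-0.30)(0.95) − (-0.05)(-0.20)] = 0.2950
  C_13 = (-0.30)(-0.35) − (0.75)(-0.20) = 0.2550
  C_21 = −[(-0.20)(0.95) − (-0.30)(-0.35)] = 0.2950
  C_22 = (0.95)(0.95) − (-0.30)(-0.20) = 0.8425
  C_23 = −[(0.95)(-0.35) − (-0.20)(-0.20)] = 0.3725
  C_31 = (-0.20)(-0.05) − (-0.30)(0.75) = 0.2350
  C_32 = −[(0.95)(-0.05) − (-0.30)(-0.30)] = 0.1375
  C_33 = (0.95)(0.75) − (-0.20)(-0.30) = 0.6525
det(I−A) = Σ_j (I−A)_1j·C_1j = (0.95)(0.6950) + (-0.20)(0.2950) + (-0.30)(0.2550) = 0.52475
adj(I−A) = Cᵀ =
  [ 0.6950   0.2950   0.2350]
  [ 0.2950   0.8425   0.1375]
  [ 0.2550   0.3725   0.6525]
(I − A)⁻¹ = adj(I−A) / det(I−A) ≈
  [   1.32444     0.56217     0.44783]
  [   0.56217     1.60553     0.26203]
  [   0.48595     0.70986     1.24345]
The output multiplier for sector j is the column-j sum of the Leontief inverse (I − A)⁻¹ = adj(I−A) / det(I−A).
Column 1 of adj(I−A): (0.6950, 0.2950, 0.2550); det(I−A) = 0.52475.
m_1 = (0.6950 + 0.2950 + 0.2550) / 0.52475 = 1.245 / 0.52475 ≈ 2.3726.

m_1 = 2.3726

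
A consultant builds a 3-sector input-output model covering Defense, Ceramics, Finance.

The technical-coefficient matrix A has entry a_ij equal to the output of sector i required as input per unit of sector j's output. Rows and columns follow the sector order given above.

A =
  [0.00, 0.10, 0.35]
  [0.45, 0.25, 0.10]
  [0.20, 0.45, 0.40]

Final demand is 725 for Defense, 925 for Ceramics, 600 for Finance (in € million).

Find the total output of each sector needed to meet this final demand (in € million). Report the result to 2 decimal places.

I − A =
  [   1.00    -0.10    -0.35]
  [  -0.45     0.75    -0.10]
  [  -0.20    -0.45     0.60]
Cofactors of I−A, C_ij = (−1)^(i+j)·(minor ij) (rows/columns in the sector order above):
  C_11 = (0.75)(0.60) − (-0.10)(-0.45) = 0.4050
  C_12 = −[(-0.45)(0.60) − (-0.10)(-0.20)] = 0.2900
  C_13 = (-0.45)(-0.45) − (0.75)(-0.20) = 0.3525
  C_21 = −[(-0.10)(0.60) − (-0.35)(-0.45)] = 0.2175
  C_22 = (1.00)(0.60) − (-0.35)(-0.20) = 0.5300
  C_23 = −[(1.00)(-0.45) − (-0.10)(-0.20)] = 0.4700
  C_31 = (-0.10)(-0.10) − (-0.35)(0.75) = 0.2725
  C_32 = −[(1.00)(-0.10) − (-0.35)(-0.45)] = 0.2575
  C_33 = (1.00)(0.75) − (-0.10)(-0.45) = 0.7050
det(I−A) = Σ_j (I−A)_1j·C_1j = (1.00)(0.4050) + (-0.10)(0.2900) + (-0.35)(0.3525) = 0.252625
adj(I−A) = Cᵀ =
  [ 0.4050   0.2175   0.2725]
  [ 0.2900   0.5300   0.2575]
  [ 0.3525   0.4700   0.7050]
(I − A)⁻¹ = adj(I−A) / det(I−A) ≈
  [   1.6032     0.8610     1.0787]
  [   1.1479     2.0980     1.0193]
  [   1.3953     1.8605     2.7907]
x = (I − A)⁻¹ d = adj(I−A)·d / det(I−A), with det(I−A) = 0.252625:
  x_D = (0.4050·725 + 0.2175·925 + 0.2725·600) / 0.252625 = 658.3125 / 0.252625 ≈ 2605.89
  x_C = (0.2900·725 + 0.5300·925 + 0.2575·600) / 0.252625 = 855.00 / 0.252625 ≈ 3384.46
  x_F = (0.3525·725 + 0.4700·925 + 0.7050·600) / 0.252625 = 1113.3125 / 0.252625 ≈ 4406.98

x_D = 2605.89, x_C = 3384.46, x_F = 4406.98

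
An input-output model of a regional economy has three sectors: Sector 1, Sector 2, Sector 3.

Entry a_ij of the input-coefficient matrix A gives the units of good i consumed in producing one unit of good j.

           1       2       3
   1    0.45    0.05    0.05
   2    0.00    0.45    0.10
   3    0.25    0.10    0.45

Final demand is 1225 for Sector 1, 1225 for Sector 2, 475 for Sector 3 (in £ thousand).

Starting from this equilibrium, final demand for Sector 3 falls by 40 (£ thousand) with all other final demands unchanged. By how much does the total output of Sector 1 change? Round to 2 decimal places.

I − A =
  [   0.55    -0.05    -0.05]
  [   0.00     0.55    -0.10]
  [  -0.25    -0.10     0.55]
Cofactors of I−A, C_ij = (−1)^(i+j)·(minor ij) (rows/columns in the sector order above):
  C_11 = (0.55)(0.55) − (-0.10)(-0.10) = 0.2925
  C_12 = −[(0.00)(0.55) − (-0.10)(-0.25)] = 0.0250
  C_13 = (0.00)(-0.10) − (0.55)(-0.25) = 0.1375
  C_21 = −[(-0.05)(0.55) − (-0.05)(-0.10)] = 0.0325
  C_22 = (0.55)(0.55) − (-0.05)(-0.25) = 0.2900
  C_23 = −[(0.55)(-0.10) − (-0.05)(-0.25)] = 0.0675
  C_31 = (-0.05)(-0.10) − (-0.05)(0.55) = 0.0325
  C_32 = −[(0.55)(-0.10) − (-0.05)(0.00)] = 0.0550
  C_33 = (0.55)(0.55) − (-0.05)(0.00) = 0.3025
det(I−A) = Σ_j (I−A)_1j·C_1j = (0.55)(0.2925) + (-0.05)(0.0250) + (-0.05)(0.1375) = 0.15275
adj(I−A) = Cᵀ =
  [ 0.2925   0.0325   0.0325]
  [ 0.0250   0.2900   0.0550]
  [ 0.1375   0.0675   0.3025]
(I − A)⁻¹ = adj(I−A) / det(I−A) ≈
  [   1.9149     0.2128     0.2128]
  [   0.1637     1.8985     0.3601]
  [   0.9002     0.4419     1.9804]
Δx = (I − A)⁻¹ Δd with Δd having -40 in the Sector 3 component and 0 elsewhere.
So Δx_1 = L_13 · (-40), where L_13 = adj(I−A)_13 / det(I−A) = 0.0325 / 0.15275.
Δx_1 = 0.0325 × (-40) / 0.15275 = -1.30 / 0.15275 ≈ -8.51.

Δx_1 = -8.51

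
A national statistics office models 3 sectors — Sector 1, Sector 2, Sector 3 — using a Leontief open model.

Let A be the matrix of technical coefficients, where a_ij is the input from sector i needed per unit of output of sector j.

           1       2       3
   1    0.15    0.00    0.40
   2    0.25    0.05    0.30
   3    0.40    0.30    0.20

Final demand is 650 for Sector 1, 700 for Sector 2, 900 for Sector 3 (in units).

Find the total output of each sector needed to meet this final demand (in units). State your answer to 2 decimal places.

I − A =
  [   0.85     0.00    -0.40]
  [  -0.25     0.95    -0.30]
  [  -0.40    -0.30     0.80]
Cofactors of I−A, C_ij = (−1)^(i+j)·(minor ij) (rows/columns in the sector order above):
  C_11 = (0.95)(0.80) − (-0.30)(-0.30) = 0.6700
  C_12 = −[(-0.25)(0.80) − (-0.30)(-0.40)] = 0.3200
  C_13 = (-0.25)(-0.30) − (0.95)(-0.40) = 0.4550
  C_21 = −[(0.00)(0.80) − (-0.40)(-0.30)] = 0.1200
  C_22 = (0.85)(0.80) − (-0.40)(-0.40) = 0.5200
  C_23 = −[(0.85)(-0.30) − (0.00)(-0.40)] = 0.2550
  C_31 = (0.00)(-0.30) − (-0.40)(0.95) = 0.3800
  C_32 = −[(0.85)(-0.30) − (-0.40)(-0.25)] = 0.3550
  C_33 = (0.85)(0.95) − (0.00)(-0.25) = 0.8075
det(I−A) = Σ_j (I−A)_1j·C_1j = (0.85)(0.6700) + (0.00)(0.3200) + (-0.40)(0.4550) = 0.3875
adj(I−A) = Cᵀ =
  [ 0.6700   0.1200   0.3800]
  [ 0.3200   0.5200   0.3550]
  [ 0.4550   0.2550   0.8075]
(I − A)⁻¹ = adj(I−A) / det(I−A) ≈
  [   1.7290     0.3097     0.9806]
  [   0.8258     1.3419     0.9161]
  [   1.1742     0.6581     2.0839]
x = (I − A)⁻¹ d = adj(I−A)·d / det(I−A), with det(I−A) = 0.3875:
  x_1 = (0.6700·650 + 0.1200·700 + 0.3800·900) / 0.3875 = 861.50 / 0.3875 ≈ 2223.23
  x_2 = (0.3200·650 + 0.5200·700 + 0.3550·900) / 0.3875 = 891.50 / 0.3875 ≈ 2300.65
  x_3 = (0.4550·650 + 0.2550·700 + 0.8075·900) / 0.3875 = 1201.00 / 0.3875 ≈ 3099.35

x_1 = 2223.23, x_2 = 2300.65, x_3 = 3099.35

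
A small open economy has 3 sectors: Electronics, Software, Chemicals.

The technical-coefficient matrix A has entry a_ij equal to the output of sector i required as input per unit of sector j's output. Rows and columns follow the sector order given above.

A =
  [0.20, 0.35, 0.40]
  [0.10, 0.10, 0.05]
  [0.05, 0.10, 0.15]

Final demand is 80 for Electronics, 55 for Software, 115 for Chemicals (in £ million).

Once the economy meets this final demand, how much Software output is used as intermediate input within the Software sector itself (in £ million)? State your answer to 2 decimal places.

z_SS = 9.45

I − A =
  [   0.80    -0.35    -0.40]
  [  -0.10     0.90    -0.05]
  [  -0.05    -0.10     0.85]
Cofactors of I−A, C_ij = (−1)^(i+j)·(minor ij) (rows/columns in the sector order above):
  C_11 = (0.90)(0.85) − (-0.05)(-0.10) = 0.7600
  C_12 = −[(-0.10)(0.85) − (-0.05)(-0.05)] = 0.0875
  C_13 = (-0.10)(-0.10) − (0.90)(-0.05) = 0.0550
  C_21 = −[(-0.35)(0.85) − (-0.40)(-0.10)] = 0.3375
  C_22 = (0.80)(0.85) − (-0.40)(-0.05) = 0.6600
  C_23 = −[(0.80)(-0.10) − (-0.35)(-0.05)] = 0.0975
  C_31 = (-0.35)(-0.05) − (-0.40)(0.90) = 0.3775
  C_32 = −[(0.80)(-0.05) − (-0.40)(-0.10)] = 0.0800
  C_33 = (0.80)(0.90) − (-0.35)(-0.10) = 0.6850
det(I−A) = Σ_j (I−A)_1j·C_1j = (0.80)(0.7600) + (-0.35)(0.0875) + (-0.40)(0.0550) = 0.555375
adj(I−A) = Cᵀ =
  [ 0.7600   0.3375   0.3775]
  [ 0.0875   0.6600   0.0800]
  [ 0.0550   0.0975   0.6850]
(I − A)⁻¹ = adj(I−A) / det(I−A) ≈
  [   1.3684     0.6077     0.6797]
  [   0.1576     1.1884     0.1440]
  [   0.0990     0.1756     1.2334]
First solve x = (I − A)⁻¹ d = adj(I−A)·d / det(I−A); in particular x_S = (0.0875·80 + 0.6600·55 + 0.0800·115) / 0.555375 = 52.50 / 0.555375 ≈ 94.5307.
Intermediate flow from S to S: z_SS = a_SS · x_S = 0.10 × 52.50 / 0.555375 = 5.25 / 0.555375 ≈ 9.45.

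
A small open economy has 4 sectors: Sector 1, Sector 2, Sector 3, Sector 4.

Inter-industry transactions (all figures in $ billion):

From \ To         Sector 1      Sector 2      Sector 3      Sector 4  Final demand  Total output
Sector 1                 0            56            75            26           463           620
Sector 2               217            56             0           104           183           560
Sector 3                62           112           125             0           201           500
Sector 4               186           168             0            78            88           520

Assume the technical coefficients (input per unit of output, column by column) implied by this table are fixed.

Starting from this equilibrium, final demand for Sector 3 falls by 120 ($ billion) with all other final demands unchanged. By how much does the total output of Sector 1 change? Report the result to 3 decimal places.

Δx_1 = -27.198

Technical coefficients a_ij = z_ij / X_j:
  a_11 = 0/620 = 0.00, a_21 = 217/620 = 0.35, a_31 = 62/620 = 0.10, a_41 = 186/620 = 0.30
  a_12 = 56/560 = 0.10, a_22 = 56/560 = 0.10, a_32 = 112/560 = 0.20, a_42 = 168/560 = 0.30
  a_13 = 75/500 = 0.15, a_23 = 0/500 = 0.00, a_33 = 125/500 = 0.25, a_43 = 0/500 = 0.00
  a_14 = 26/520 = 0.05, a_24 = 104/520 = 0.20, a_34 = 0/520 = 0.00, a_44 = 78/520 = 0.15
I − A =
  [   1.00    -0.10    -0.15    -0.05]
  [  -0.35     0.90     0.00    -0.20]
  [  -0.10    -0.20     0.75     0.00]
  [  -0.30    -0.30     0.00     0.85]
Compute the cofactors C_ij = (−1)^(i+j)·(3×3 minor ij) of I−A; the adjugate is their transpose:
adj(I−A) = Cᵀ =
  [ 0.528750   0.100500   0.105750   0.054750]
  [ 0.268125   0.613500   0.053625   0.160125]
  [ 0.142000   0.177000   0.650500   0.050000]
  [ 0.281250   0.252000   0.056250   0.624750]
det(I−A) = Σ_j (I−A)_1j·C_1j = (1.00)(0.528750) + (-0.10)(0.268125) + (-0.15)(0.142000) + (-0.05)(0.281250) = 0.466575
(I − A)⁻¹ = adj(I−A) / det(I−A) ≈
  [   1.1333     0.2154     0.2267     0.1173]
  [   0.5747     1.3149     0.1149     0.3432]
  [   0.3043     0.3794     1.3942     0.1072]
  [   0.6028     0.5401     0.1206     1.3390]
Δx = (I − A)⁻¹ Δd with Δd having -120 in the Sector 3 component and 0 elsewhere.
So Δx_1 = L_13 · (-120), where L_13 = adj(I−A)_13 / det(I−A) = 0.105750 / 0.466575.
Δx_1 = 0.105750 × (-120) / 0.466575 = -12.69 / 0.466575 ≈ -27.198.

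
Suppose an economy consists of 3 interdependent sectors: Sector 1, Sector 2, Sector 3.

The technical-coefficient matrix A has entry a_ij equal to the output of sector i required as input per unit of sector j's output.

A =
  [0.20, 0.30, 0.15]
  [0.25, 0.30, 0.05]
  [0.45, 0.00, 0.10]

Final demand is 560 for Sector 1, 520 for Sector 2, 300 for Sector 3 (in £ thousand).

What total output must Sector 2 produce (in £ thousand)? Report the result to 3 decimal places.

I − A =
  [   0.80    -0.30    -0.15]
  [  -0.25     0.70    -0.05]
  [  -0.45     0.00     0.90]
Cofactors of I−A, C_ij = (−1)^(i+j)·(minor ij) (rows/columns in the sector order above):
  C_11 = (0.70)(0.90) − (-0.05)(0.00) = 0.6300
  C_12 = −[(-0.25)(0.90) − (-0.05)(-0.45)] = 0.2475
  C_13 = (-0.25)(0.00) − (0.70)(-0.45) = 0.3150
  C_21 = −[(-0.30)(0.90) − (-0.15)(0.00)] = 0.2700
  C_22 = (0.80)(0.90) − (-0.15)(-0.45) = 0.6525
  C_23 = −[(0.80)(0.00) − (-0.30)(-0.45)] = 0.1350
  C_31 = (-0.30)(-0.05) − (-0.15)(0.70) = 0.1200
  C_32 = −[(0.80)(-0.05) − (-0.15)(-0.25)] = 0.0775
  C_33 = (0.80)(0.70) − (-0.30)(-0.25) = 0.4850
det(I−A) = Σ_j (I−A)_1j·C_1j = (0.80)(0.6300) + (-0.30)(0.2475) + (-0.15)(0.3150) = 0.3825
adj(I−A) = Cᵀ =
  [ 0.6300   0.2700   0.1200]
  [ 0.2475   0.6525   0.0775]
  [ 0.3150   0.1350   0.4850]
(I − A)⁻¹ = adj(I−A) / det(I−A) ≈
  [   1.6471     0.7059     0.3137]
  [   0.6471     1.7059     0.2026]
  [   0.8235     0.3529     1.2680]
x = (I − A)⁻¹ d = adj(I−A)·d / det(I−A), with det(I−A) = 0.3825:
  x_1 = (0.6300·560 + 0.2700·520 + 0.1200·300) / 0.3825 = 529.20 / 0.3825 ≈ 1383.529
  x_2 = (0.2475·560 + 0.6525·520 + 0.0775·300) / 0.3825 = 501.15 / 0.3825 ≈ 1310.196
  x_3 = (0.3150·560 + 0.1350·520 + 0.4850·300) / 0.3825 = 392.10 / 0.3825 ≈ 1025.098

x_2 = 1310.196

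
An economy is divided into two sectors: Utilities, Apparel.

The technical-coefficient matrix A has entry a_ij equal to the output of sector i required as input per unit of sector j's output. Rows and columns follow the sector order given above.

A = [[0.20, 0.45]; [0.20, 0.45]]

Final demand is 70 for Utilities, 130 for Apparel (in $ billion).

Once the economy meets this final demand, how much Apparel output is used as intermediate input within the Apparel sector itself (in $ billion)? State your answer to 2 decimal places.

I − A =
  [   0.80    -0.45]
  [  -0.20     0.55]
det(I−A) = (0.80)(0.55) − (-0.45)(-0.20) = 0.3500
adj(I−A) = [[0.55, 0.45], [0.20, 0.80]]
(I − A)⁻¹ = adj(I−A) / det(I−A) ≈
  [   1.5714     1.2857]
  [   0.5714     2.2857]
First solve x = (I − A)⁻¹ d = adj(I−A)·d / det(I−A); in particular x_A = (0.20·70 + 0.80·130) / 0.3500 = 118.00 / 0.3500 ≈ 337.1429.
Intermediate flow from A to A: z_AA = a_AA · x_A = 0.45 × 118.00 / 0.3500 = 53.10 / 0.3500 ≈ 151.71.

z_AA = 151.71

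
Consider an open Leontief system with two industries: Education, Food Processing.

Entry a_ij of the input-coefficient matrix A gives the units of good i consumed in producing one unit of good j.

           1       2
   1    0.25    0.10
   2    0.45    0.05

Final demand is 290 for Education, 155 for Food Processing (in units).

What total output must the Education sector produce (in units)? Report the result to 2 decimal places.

I − A =
  [   0.75    -0.10]
  [  -0.45     0.95]
det(I−A) = (0.75)(0.95) − (-0.10)(-0.45) = 0.6675
adj(I−A) = [[0.95, 0.10], [0.45, 0.75]]
(I − A)⁻¹ = adj(I−A) / det(I−A) ≈
  [   1.4232     0.1498]
  [   0.6742     1.1236]
x = (I − A)⁻¹ d = adj(I−A)·d / det(I−A), with det(I−A) = 0.6675:
  x_1 = (0.95·290 + 0.10·155) / 0.6675 = 291.00 / 0.6675 ≈ 435.96
  x_2 = (0.45·290 + 0.75·155) / 0.6675 = 246.75 / 0.6675 ≈ 369.66

x_1 = 435.96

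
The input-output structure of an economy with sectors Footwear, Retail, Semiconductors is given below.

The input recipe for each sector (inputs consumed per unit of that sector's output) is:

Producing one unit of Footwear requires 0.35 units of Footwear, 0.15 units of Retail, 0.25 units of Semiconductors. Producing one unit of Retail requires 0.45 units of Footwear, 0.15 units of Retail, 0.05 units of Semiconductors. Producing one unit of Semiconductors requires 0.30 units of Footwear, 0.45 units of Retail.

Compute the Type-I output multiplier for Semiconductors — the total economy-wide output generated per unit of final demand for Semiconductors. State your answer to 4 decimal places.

I − A =
  [   0.65    -0.45    -0.30]
  [  -0.15     0.85    -0.45]
  [  -0.25    -0.05     1.00]
Cofactors of I−A, C_ij = (−1)^(i+j)·(minor ij) (rows/columns in the sector order above):
  C_11 = (0.85)(1.00) − (-0.45)(-0.05) = 0.8275
  C_12 = −[(-0.15)(1.00) − (-0.45)(-0.25)] = 0.2625
  C_13 = (-0.15)(-0.05) − (0.85)(-0.25) = 0.2200
  C_21 = −[(-0.45)(1.00) − (-0.30)(-0.05)] = 0.4650
  C_22 = (0.65)(1.00) − (-0.30)(-0.25) = 0.5750
  C_23 = −[(0.65)(-0.05) − (-0.45)(-0.25)] = 0.1450
  C_31 = (-0.45)(-0.45) − (-0.30)(0.85) = 0.4575
  C_32 = −[(0.65)(-0.45) − (-0.30)(-0.15)] = 0.3375
  C_33 = (0.65)(0.85) − (-0.45)(-0.15) = 0.4850
det(I−A) = Σ_j (I−A)_1j·C_1j = (0.65)(0.8275) + (-0.45)(0.2625) + (-0.30)(0.2200) = 0.35375
adj(I−A) = Cᵀ =
  [ 0.8275   0.4650   0.4575]
  [ 0.2625   0.5750   0.3375]
  [ 0.2200   0.1450   0.4850]
(I − A)⁻¹ = adj(I−A) / det(I−A) ≈
  [   2.33922     1.31449     1.29329]
  [   0.74205     1.62544     0.95406]
  [   0.62191     0.40989     1.37102]
The output multiplier for sector j is the column-j sum of the Leontief inverse (I − A)⁻¹ = adj(I−A) / det(I−A).
Column S of adj(I−A): (0.4575, 0.3375, 0.4850); det(I−A) = 0.35375.
m_S = (0.4575 + 0.3375 + 0.4850) / 0.35375 = 1.28 / 0.35375 ≈ 3.6184.

m_S = 3.6184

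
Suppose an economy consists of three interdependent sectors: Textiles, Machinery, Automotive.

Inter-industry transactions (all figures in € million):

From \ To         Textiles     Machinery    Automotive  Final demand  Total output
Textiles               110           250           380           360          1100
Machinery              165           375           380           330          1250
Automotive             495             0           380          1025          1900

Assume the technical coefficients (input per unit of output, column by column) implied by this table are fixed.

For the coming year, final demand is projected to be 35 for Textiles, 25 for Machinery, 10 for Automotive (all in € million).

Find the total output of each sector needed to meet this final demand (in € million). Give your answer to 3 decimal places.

x_1 = 63.659, x_2 = 63.158, x_3 = 48.308

Technical coefficients a_ij = z_ij / X_j:
  a_11 = 110/1100 = 0.10, a_21 = 165/1100 = 0.15, a_31 = 495/1100 = 0.45
  a_12 = 250/1250 = 0.20, a_22 = 375/1250 = 0.30, a_32 = 0/1250 = 0.00
  a_13 = 380/1900 = 0.20, a_23 = 380/1900 = 0.20, a_33 = 380/1900 = 0.20
I − A =
  [   0.90    -0.20    -0.20]
  [  -0.15     0.70    -0.20]
  [  -0.45     0.00     0.80]
Cofactors of I−A, C_ij = (−1)^(i+j)·(minor ij) (rows/columns in the sector order above):
  C_11 = (0.70)(0.80) − (-0.20)(0.00) = 0.5600
  C_12 = −[(-0.15)(0.80) − (-0.20)(-0.45)] = 0.2100
  C_13 = (-0.15)(0.00) − (0.70)(-0.45) = 0.3150
  C_21 = −[(-0.20)(0.80) − (-0.20)(0.00)] = 0.1600
  C_22 = (0.90)(0.80) − (-0.20)(-0.45) = 0.6300
  C_23 = −[(0.90)(0.00) − (-0.20)(-0.45)] = 0.0900
  C_31 = (-0.20)(-0.20) − (-0.20)(0.70) = 0.1800
  C_32 = −[(0.90)(-0.20) − (-0.20)(-0.15)] = 0.2100
  C_33 = (0.90)(0.70) − (-0.20)(-0.15) = 0.6000
det(I−A) = Σ_j (I−A)_1j·C_1j = (0.90)(0.5600) + (-0.20)(0.2100) + (-0.20)(0.3150) = 0.3990
adj(I−A) = Cᵀ =
  [ 0.5600   0.1600   0.1800]
  [ 0.2100   0.6300   0.2100]
  [ 0.3150   0.0900   0.6000]
(I − A)⁻¹ = adj(I−A) / det(I−A) ≈
  [   1.4035     0.4010     0.4511]
  [   0.5263     1.5789     0.5263]
  [   0.7895     0.2256     1.5038]
x = (I − A)⁻¹ d = adj(I−A)·d / det(I−A), with det(I−A) = 0.3990:
  x_1 = (0.5600·35 + 0.1600·25 + 0.1800·10) / 0.3990 = 25.40 / 0.3990 ≈ 63.659
  x_2 = (0.2100·35 + 0.6300·25 + 0.2100·10) / 0.3990 = 25.20 / 0.3990 ≈ 63.158
  x_3 = (0.3150·35 + 0.0900·25 + 0.6000·10) / 0.3990 = 19.275 / 0.3990 ≈ 48.308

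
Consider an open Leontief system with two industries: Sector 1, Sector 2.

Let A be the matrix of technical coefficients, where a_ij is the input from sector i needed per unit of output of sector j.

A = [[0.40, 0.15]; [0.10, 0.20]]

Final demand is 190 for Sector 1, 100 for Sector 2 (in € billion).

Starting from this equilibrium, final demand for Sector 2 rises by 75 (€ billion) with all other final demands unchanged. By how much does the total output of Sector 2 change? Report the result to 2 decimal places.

Δx_2 = 96.77

I − A =
  [   0.60    -0.15]
  [  -0.10     0.80]
det(I−A) = (0.60)(0.80) − (-0.15)(-0.10) = 0.4650
adj(I−A) = [[0.80, 0.15], [0.10, 0.60]]
(I − A)⁻¹ = adj(I−A) / det(I−A) ≈
  [   1.7204     0.3226]
  [   0.2151     1.2903]
Δx = (I − A)⁻¹ Δd with Δd having +75 in the Sector 2 component and 0 elsewhere.
So Δx_2 = L_22 · (+75), where L_22 = adj(I−A)_22 / det(I−A) = 0.60 / 0.4650.
Δx_2 = 0.60 × (+75) / 0.4650 = 45.00 / 0.4650 ≈ 96.77.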